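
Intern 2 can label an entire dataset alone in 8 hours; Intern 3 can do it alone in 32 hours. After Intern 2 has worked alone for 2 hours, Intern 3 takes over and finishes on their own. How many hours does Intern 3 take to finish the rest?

In 2 hours Intern 2 does 2/8 = 1/4 of the job, leaving 3/4.
Intern 3 works at 1/32 per hour, so finishing takes 3/4 ÷ 1/32 = 24 hours.

24 hours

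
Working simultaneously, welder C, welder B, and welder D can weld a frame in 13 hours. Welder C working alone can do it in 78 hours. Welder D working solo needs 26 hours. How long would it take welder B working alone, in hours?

Combined rate is 1/13 per hour.
Known contribution: 1/78 + 1/26 = (1 + 3)/78 = 4/78 = 2/39 per hour.
So welder B's rate is 1/13 − 2/39 = 1/39, meaning 39 hours alone.

39 hours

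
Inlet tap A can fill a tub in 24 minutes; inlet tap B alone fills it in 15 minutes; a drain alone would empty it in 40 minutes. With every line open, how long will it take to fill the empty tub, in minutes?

Net rate = 1/24 + 1/15 − 1/40 = (5 + 8 − 3)/120 = 10/120 = 1/12 per minute.
Filling time = 1 ÷ (1/12) = 12 minutes.

12 minutes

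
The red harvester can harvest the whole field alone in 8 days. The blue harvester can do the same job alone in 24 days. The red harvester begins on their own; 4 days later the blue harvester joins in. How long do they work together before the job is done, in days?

In the first 4 days the red harvester alone does 4/8 = 1/2 of the job, leaving 1/2.
Once everyone is working, combined rate: 1/8 + 1/24 = (3 + 1)/24 = 4/24 = 1/6 per day.
Remaining 1/2 at 1/6 per day takes 3 days.

3 days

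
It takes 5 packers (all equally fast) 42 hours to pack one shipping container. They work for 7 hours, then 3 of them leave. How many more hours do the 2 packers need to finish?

175/2 hours

One packer does 1/210 of the job per hour.
After 7 hours with 5 packers, 1/6 is done (5/6 left).
With 2 packers the rate is 2/210 = 1/105, so the rest takes 5/6 ÷ 1/105 = 175/2 hours.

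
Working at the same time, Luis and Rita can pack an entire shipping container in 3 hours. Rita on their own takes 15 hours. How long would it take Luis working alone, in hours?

15/4 hours

Combined rate is 1/3 per hour.
Known contribution: 1/15 per hour.
So Luis's rate is 1/3 − 1/15 = 4/15, meaning 15/4 hours alone.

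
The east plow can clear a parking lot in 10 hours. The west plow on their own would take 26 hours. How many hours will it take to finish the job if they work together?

With two workers the combined time is the product over the sum: 10·26/(10+26) = 260/36 = 65/9 hours.

65/9 hours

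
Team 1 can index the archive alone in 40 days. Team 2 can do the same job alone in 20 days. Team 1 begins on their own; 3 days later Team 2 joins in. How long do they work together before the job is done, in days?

In the first 3 days Team 1 alone does 3/40 of the job, leaving 37/40.
Once everyone is working, combined rate: 1/40 + 1/20 = (1 + 2)/40 = 3/40 per day.
Remaining 37/40 at 3/40 per day takes 37/3 days.

37/3 days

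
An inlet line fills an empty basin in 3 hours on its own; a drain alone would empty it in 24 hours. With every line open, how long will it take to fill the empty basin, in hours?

Net rate = 1/3 − 1/24 = (8 − 1)/24 = 7/24 per hour.
Filling time = 1 ÷ (7/24) = 24/7 hours.

24/7 hours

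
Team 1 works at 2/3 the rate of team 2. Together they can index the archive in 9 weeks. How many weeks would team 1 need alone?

Let team 2's rate be r; then team 1's rate is (2/3)r, so together (2/3 + 1)r = (5/3)r = 1/9.
Thus r = 1/15 per week.
Team 2 alone: 15 weeks; team 1 alone: 45/2 weeks.

45/2 weeks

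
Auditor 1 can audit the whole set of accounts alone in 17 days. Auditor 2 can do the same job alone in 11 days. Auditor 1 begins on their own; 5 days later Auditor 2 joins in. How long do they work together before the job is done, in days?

In the first 5 days Auditor 1 alone does 5/17 of the job, leaving 12/17.
Once everyone is working, combined rate: 1/17 + 1/11 = (11 + 17)/187 = 28/187 per day.
Remaining 12/17 at 28/187 per day takes 33/7 days.

33/7 days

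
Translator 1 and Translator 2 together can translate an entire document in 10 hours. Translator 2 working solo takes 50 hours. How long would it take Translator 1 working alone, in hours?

Combined rate is 1/10 per hour.
Known contribution: 1/50 per hour.
So Translator 1's rate is 1/10 − 1/50 = 2/25, meaning 25/2 hours alone.

25/2 hours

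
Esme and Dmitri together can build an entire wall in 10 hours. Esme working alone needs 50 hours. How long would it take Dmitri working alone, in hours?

Combined rate is 1/10 per hour.
Known contribution: 1/50 per hour.
So Dmitri's rate is 1/10 − 1/50 = 2/25, meaning 25/2 hours alone.

25/2 hours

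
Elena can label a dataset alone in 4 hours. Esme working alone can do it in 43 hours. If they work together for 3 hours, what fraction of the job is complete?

Combined rate: 1/4 + 1/43 = (43 + 4)/172 = 47/172 per hour.
In 3 hours they complete 3·47/172 = 141/172 of the job.

141/172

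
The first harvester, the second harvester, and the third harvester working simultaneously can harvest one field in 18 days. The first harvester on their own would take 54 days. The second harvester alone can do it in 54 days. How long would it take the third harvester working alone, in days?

54 days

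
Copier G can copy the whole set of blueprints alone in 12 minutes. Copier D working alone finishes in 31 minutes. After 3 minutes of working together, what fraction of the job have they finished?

Combined rate: 1/12 + 1/31 = (31 + 12)/372 = 43/372 per minute.
In 3 minutes they complete 3·43/372 = 43/124 of the job.

43/124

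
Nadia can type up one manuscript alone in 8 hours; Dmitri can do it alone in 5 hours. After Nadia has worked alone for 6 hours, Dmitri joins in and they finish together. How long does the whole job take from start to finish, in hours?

In 6 hours Nadia does 6/8 = 3/4 of the job, leaving 1/4.
Nadia and Dmitri together work at 13/40 per hour, so finishing takes 1/4 ÷ 13/40 = 10/13 hours.
Total time = 6 + 10/13 = 88/13 hours.

88/13 hours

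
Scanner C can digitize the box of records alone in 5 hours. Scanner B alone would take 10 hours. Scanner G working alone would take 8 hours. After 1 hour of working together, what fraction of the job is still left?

23/40

Combined rate: 1/5 + 1/10 + 1/8 = (8 + 4 + 5)/40 = 17/40 per hour.
In 1 hour they complete 1·17/40 = 17/40 of the job.
So 23/40 remains.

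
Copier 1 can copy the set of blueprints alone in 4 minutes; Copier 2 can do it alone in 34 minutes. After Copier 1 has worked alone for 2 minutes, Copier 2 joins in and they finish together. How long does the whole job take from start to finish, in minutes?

72/19 minutes

In 2 minutes Copier 1 does 2/4 = 1/2 of the job, leaving 1/2.
Copier 1 and Copier 2 together work at 19/68 per minute, so finishing takes 1/2 ÷ 19/68 = 34/19 minutes.
Total time = 2 + 34/19 = 72/19 minutes.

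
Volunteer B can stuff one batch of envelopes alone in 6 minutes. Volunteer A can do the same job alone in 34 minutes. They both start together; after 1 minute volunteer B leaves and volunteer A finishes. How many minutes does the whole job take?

In the first 1 minute the combined rate is 10/51, so 10/51 of the job is done, leaving 41/51.
After volunteer B leaves the rate is 1/34 per minute; the remaining 41/51 takes 82/3 minutes.
Total = 1 + 82/3 = 85/3 minutes.

85/3 minutes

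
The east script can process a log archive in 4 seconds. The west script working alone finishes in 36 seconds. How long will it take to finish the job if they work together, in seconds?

18/5 seconds

Combined rate: 1/4 + 1/36 = (9 + 1)/36 = 10/36 = 5/18 per second.
Time = 1 ÷ (5/18) = 18/5 seconds.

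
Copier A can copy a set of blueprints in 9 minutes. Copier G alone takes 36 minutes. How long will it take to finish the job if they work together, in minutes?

36/5 minutes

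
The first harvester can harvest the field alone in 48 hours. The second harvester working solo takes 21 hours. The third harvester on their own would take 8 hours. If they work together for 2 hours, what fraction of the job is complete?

65/168

Combined rate: 1/48 + 1/21 + 1/8 = (7 + 16 + 42)/336 = 65/336 per hour.
In 2 hours they complete 2·65/336 = 65/168 of the job.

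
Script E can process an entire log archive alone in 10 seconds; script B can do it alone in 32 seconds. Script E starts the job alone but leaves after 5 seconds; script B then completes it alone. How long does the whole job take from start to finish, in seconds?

In 5 seconds script E does 5/10 = 1/2 of the job, leaving 1/2.
Script B works at 1/32 per second, so finishing takes 1/2 ÷ 1/32 = 16 seconds.
Total time = 5 + 16 = 21 seconds.

21 seconds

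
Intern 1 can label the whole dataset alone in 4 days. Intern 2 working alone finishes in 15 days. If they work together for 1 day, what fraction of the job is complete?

19/60

Combined rate: 1/4 + 1/15 = (15 + 4)/60 = 19/60 per day.
In 1 day they complete 1·19/60 = 19/60 of the job.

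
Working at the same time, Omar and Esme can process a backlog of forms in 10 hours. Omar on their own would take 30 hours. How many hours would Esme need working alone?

15 hours

Combined rate is 1/10 per hour.
Known contribution: 1/30 per hour.
So Esme's rate is 1/10 − 1/30 = 1/15, meaning 15 hours alone.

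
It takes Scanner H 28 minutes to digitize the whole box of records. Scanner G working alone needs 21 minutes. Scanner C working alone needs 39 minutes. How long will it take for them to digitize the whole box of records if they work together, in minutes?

Combined rate: 1/28 + 1/21 + 1/39 = (39 + 52 + 28)/1092 = 119/1092 = 17/156 per minute.
Time = 1 ÷ (17/156) = 156/17 minutes.

156/17 minutes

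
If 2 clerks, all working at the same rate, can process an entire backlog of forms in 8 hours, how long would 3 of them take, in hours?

Total work is 2·8 = 16 clerk-hours.
With 3 clerks: 16/3 hours.

16/3 hours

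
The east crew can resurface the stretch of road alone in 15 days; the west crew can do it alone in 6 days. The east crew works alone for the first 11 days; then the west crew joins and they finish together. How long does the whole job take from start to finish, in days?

85/7 days

In 11 days the east crew does 11/15 of the job, leaving 4/15.
The east crew and the west crew together work at 7/30 per day, so finishing takes 4/15 ÷ 7/30 = 8/7 days.
Total time = 11 + 8/7 = 85/7 days.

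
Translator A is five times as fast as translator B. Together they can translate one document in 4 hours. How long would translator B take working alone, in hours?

24 hours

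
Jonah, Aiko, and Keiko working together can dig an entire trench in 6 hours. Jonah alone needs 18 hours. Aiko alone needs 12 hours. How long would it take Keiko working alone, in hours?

Combined rate is 1/6 per hour.
Known contribution: 1/18 + 1/12 = (2 + 3)/36 = 5/36 per hour.
So Keiko's rate is 1/6 − 5/36 = 1/36, meaning 36 hours alone.

36 hours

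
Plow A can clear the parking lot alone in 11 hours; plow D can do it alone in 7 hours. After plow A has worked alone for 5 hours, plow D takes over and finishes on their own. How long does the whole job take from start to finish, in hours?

In 5 hours plow A does 5/11 of the job, leaving 6/11.
Plow D works at 1/7 per hour, so finishing takes 6/11 ÷ 1/7 = 42/11 hours.
Total time = 5 + 42/11 = 97/11 hours.

97/11 hours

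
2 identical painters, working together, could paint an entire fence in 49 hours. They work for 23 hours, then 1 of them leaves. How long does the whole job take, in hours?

One painter does 1/98 of the job per hour.
After 23 hours with 2 painters, 23/49 is done (26/49 left).
With 1 painter the rate is 1/98, so the rest takes 26/49 ÷ 1/98 = 52 hours.
Total = 23 + 52 = 75 hours.

75 hours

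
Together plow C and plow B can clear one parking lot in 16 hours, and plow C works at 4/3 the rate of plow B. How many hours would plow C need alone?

28 hours

Let plow B's rate be r; then plow C's rate is (4/3)r, so together (4/3 + 1)r = (7/3)r = 1/16.
Thus r = 3/112 per hour.
Plow B alone: 112/3 hours; plow C alone: 28 hours.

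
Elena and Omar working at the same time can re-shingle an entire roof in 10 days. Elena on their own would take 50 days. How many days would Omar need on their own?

Combined rate is 1/10 per day.
Known contribution: 1/50 per day.
So Omar's rate is 1/10 − 1/50 = 2/25, meaning 25/2 days alone.

25/2 days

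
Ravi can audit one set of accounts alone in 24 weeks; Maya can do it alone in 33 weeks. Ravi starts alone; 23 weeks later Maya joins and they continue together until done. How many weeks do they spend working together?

11/19 weeks

In 23 weeks Ravi does 23/24 of the job, leaving 1/24.
Ravi and Maya together work at 19/264 per week, so finishing takes 1/24 ÷ 19/264 = 11/19 weeks.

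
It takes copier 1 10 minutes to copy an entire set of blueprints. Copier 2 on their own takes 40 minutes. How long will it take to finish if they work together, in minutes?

8 minutes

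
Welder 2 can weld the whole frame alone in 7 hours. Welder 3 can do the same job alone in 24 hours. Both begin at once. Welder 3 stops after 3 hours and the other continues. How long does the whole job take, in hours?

In the first 3 hours the combined rate is 31/168, so 31/56 of the job is done, leaving 25/56.
After Welder 3 leaves the rate is 1/7 per hour; the remaining 25/56 takes 25/8 hours.
Total = 3 + 25/8 = 49/8 hours.

49/8 hours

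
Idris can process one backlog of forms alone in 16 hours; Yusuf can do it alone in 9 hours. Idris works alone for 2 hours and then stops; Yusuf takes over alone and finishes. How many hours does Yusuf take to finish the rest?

63/8 hours

In 2 hours Idris does 2/16 = 1/8 of the job, leaving 7/8.
Yusuf works at 1/9 per hour, so finishing takes 7/8 ÷ 1/9 = 63/8 hours.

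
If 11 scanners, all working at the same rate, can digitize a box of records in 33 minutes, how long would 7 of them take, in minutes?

363/7 minutes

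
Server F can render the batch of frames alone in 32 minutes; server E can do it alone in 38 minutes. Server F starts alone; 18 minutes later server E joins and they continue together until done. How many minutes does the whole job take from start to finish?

In 18 minutes server F does 18/32 = 9/16 of the job, leaving 7/16.
Server F and server E together work at 35/608 per minute, so finishing takes 7/16 ÷ 35/608 = 38/5 minutes.
Total time = 18 + 38/5 = 128/5 minutes.

128/5 minutes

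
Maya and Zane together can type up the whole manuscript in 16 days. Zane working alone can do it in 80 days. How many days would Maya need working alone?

Combined rate is 1/16 per day.
Known contribution: 1/80 per day.
So Maya's rate is 1/16 − 1/80 = 1/20, meaning 20 days alone.

20 days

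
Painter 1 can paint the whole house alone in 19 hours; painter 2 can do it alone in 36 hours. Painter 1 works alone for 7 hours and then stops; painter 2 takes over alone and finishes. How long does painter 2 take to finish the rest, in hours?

In 7 hours painter 1 does 7/19 of the job, leaving 12/19.
Painter 2 works at 1/36 per hour, so finishing takes 12/19 ÷ 1/36 = 432/19 hours.

432/19 hours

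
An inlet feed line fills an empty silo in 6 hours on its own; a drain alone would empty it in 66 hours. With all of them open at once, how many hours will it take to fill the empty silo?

Net rate = 1/6 − 1/66 = (11 − 1)/66 = 10/66 = 5/33 per hour.
Filling time = 1 ÷ (5/33) = 33/5 hours.

33/5 hours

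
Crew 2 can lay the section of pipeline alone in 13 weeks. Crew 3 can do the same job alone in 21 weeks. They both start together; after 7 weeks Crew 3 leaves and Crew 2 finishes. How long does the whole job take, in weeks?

In the first 7 weeks the combined rate is 34/273, so 34/39 of the job is done, leaving 5/39.
After Crew 3 leaves the rate is 1/13 per week; the remaining 5/39 takes 5/3 weeks.
Total = 7 + 5/3 = 26/3 weeks.

26/3 weeks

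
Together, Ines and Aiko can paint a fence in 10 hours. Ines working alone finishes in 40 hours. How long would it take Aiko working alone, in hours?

Combined rate is 1/10 per hour.
Known contribution: 1/40 per hour.
So Aiko's rate is 1/10 − 1/40 = 3/40, meaning 40/3 hours alone.

40/3 hours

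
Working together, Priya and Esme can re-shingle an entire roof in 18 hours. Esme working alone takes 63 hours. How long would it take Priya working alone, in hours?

Combined rate is 1/18 per hour.
Known contribution: 1/63 per hour.
So Priya's rate is 1/18 − 1/63 = 5/126, meaning 126/5 hours alone.

126/5 hours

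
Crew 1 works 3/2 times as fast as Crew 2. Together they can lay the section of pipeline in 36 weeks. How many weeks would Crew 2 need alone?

90 weeks

Let Crew 2's rate be r; then Crew 1's rate is (3/2)r, so together (3/2 + 1)r = (5/2)r = 1/36.
Thus r = 1/90 per week.
Crew 2 alone: 90 weeks; Crew 1 alone: 60 weeks.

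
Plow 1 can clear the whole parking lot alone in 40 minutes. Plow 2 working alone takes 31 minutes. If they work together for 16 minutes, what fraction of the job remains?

13/155

Combined rate: 1/40 + 1/31 = (31 + 40)/1240 = 71/1240 per minute.
In 16 minutes they complete 16·71/1240 = 142/155 of the job.
So 13/155 remains.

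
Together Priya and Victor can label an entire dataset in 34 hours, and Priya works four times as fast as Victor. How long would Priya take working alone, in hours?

Let Victor's rate be r; then Priya's rate is 4r, so together (4 + 1)r = 5r = 1/34.
Thus r = 1/170 per hour.
Victor alone: 170 hours; Priya alone: 85/2 hours.

85/2 hours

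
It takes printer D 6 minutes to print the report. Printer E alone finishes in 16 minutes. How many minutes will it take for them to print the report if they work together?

48/11 minutes

Combined rate: 1/6 + 1/16 = (8 + 3)/48 = 11/48 per minute.
Time = 1 ÷ (11/48) = 48/11 minutes.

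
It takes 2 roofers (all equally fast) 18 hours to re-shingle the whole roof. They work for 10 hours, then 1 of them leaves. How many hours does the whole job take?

One roofer does 1/36 of the job per hour.
After 10 hours with 2 roofers, 5/9 is done (4/9 left).
With 1 roofer the rate is 1/36, so the rest takes 4/9 ÷ 1/36 = 16 hours.
Total = 10 + 16 = 26 hours.

26 hours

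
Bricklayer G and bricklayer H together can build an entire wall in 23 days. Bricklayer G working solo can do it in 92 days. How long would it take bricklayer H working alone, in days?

92/3 days

Combined rate is 1/23 per day.
Known contribution: 1/92 per day.
So bricklayer H's rate is 1/23 − 1/92 = 3/92, meaning 92/3 days alone.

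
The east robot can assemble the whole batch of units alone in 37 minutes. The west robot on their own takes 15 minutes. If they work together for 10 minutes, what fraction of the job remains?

Combined rate: 1/37 + 1/15 = (15 + 37)/555 = 52/555 per minute.
In 10 minutes they complete 10·52/555 = 104/111 of the job.
So 7/111 remains.

7/111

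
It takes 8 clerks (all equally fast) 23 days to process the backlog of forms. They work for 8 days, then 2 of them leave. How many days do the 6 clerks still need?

20 days

One clerk does 1/184 of the job per day.
After 8 days with 8 clerks, 8/23 is done (15/23 left).
With 6 clerks the rate is 6/184 = 3/92, so the rest takes 15/23 ÷ 3/92 = 20 days.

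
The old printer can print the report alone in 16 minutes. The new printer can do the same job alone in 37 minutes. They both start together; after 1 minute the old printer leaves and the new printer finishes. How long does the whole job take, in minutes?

In the first 1 minute the combined rate is 53/592, so 53/592 of the job is done, leaving 539/592.
After the old printer leaves the rate is 1/37 per minute; the remaining 539/592 takes 539/16 minutes.
Total = 1 + 539/16 = 555/16 minutes.

555/16 minutes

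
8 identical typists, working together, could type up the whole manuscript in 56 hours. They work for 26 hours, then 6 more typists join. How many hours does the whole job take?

One typist does 1/448 of the job per hour.
After 26 hours with 8 typists, 13/28 is done (15/28 left).
With 14 typists the rate is 14/448 = 1/32, so the rest takes 15/28 ÷ 1/32 = 120/7 hours.
Total = 26 + 120/7 = 302/7 hours.

302/7 hours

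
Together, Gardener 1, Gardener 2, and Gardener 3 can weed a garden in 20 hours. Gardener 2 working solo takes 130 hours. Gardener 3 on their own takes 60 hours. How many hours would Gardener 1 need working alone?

Combined rate is 1/20 per hour.
Known contribution: 1/130 + 1/60 = (6 + 13)/780 = 19/780 per hour.
So Gardener 1's rate is 1/20 − 19/780 = 1/39, meaning 39 hours alone.

39 hours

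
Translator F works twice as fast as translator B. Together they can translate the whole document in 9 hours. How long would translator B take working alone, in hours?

27 hours

Let translator B's rate be r; then translator F's rate is 2r, so together (2 + 1)r = 3r = 1/9.
Thus r = 1/27 per hour.
Translator B alone: 27 hours; translator F alone: 27/2 hours.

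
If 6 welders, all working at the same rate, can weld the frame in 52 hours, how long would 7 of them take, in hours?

312/7 hours

Total work is 6·52 = 312 welder-hours.
With 7 welders: 312/7 hours.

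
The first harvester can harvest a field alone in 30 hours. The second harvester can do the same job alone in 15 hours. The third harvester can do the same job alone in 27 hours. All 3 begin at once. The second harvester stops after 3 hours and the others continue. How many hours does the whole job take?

In the first 3 hours the combined rate is 37/270, so 37/90 of the job is done, leaving 53/90.
After the second harvester leaves the rate is 19/270 per hour; the remaining 53/90 takes 159/19 hours.
Total = 3 + 159/19 = 216/19 hours.

216/19 hours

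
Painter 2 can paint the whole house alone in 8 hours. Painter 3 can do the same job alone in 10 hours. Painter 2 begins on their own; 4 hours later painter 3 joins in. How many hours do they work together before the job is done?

In the first 4 hours painter 2 alone does 4/8 = 1/2 of the job, leaving 1/2.
Once everyone is working, combined rate: 1/8 + 1/10 = (5 + 4)/40 = 9/40 per hour.
Remaining 1/2 at 9/40 per hour takes 20/9 hours.

20/9 hours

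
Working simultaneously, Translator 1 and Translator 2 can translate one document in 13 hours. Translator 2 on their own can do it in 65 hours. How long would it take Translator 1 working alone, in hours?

Combined rate is 1/13 per hour.
Known contribution: 1/65 per hour.
So Translator 1's rate is 1/13 − 1/65 = 4/65, meaning 65/4 hours alone.

65/4 hours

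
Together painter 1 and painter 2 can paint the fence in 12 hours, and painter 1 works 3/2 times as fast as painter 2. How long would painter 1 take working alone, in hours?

Let painter 2's rate be r; then painter 1's rate is (3/2)r, so together (3/2 + 1)r = (5/2)r = 1/12.
Thus r = 1/30 per hour.
Painter 2 alone: 30 hours; painter 1 alone: 20 hours.

20 hours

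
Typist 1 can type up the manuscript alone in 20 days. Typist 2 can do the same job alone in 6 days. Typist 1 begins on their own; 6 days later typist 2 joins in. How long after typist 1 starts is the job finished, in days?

In the first 6 days typist 1 alone does 6/20 = 3/10 of the job, leaving 7/10.
Once everyone is working, combined rate: 1/20 + 1/6 = (3 + 10)/60 = 13/60 per day.
Remaining 7/10 at 13/60 per day takes 42/13 days.
Total from the start = 6 + 42/13 = 120/13 days.

120/13 days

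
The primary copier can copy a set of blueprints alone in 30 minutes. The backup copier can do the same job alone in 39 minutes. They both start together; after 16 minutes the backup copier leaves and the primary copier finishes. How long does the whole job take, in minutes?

230/13 minutes

In the first 16 minutes the combined rate is 23/390, so 184/195 of the job is done, leaving 11/195.
After the backup copier leaves the rate is 1/30 per minute; the remaining 11/195 takes 22/13 minutes.
Total = 16 + 22/13 = 230/13 minutes.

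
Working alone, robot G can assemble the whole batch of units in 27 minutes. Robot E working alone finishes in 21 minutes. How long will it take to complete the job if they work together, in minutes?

With two workers the combined time is the product over the sum: 27·21/(27+21) = 567/48 = 189/16 minutes.

189/16 minutes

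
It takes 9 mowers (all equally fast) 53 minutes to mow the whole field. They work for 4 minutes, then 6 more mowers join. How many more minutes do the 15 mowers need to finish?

147/5 minutes

One mower does 1/477 of the job per minute.
After 4 minutes with 9 mowers, 4/53 is done (49/53 left).
With 15 mowers the rate is 15/477 = 5/159, so the rest takes 49/53 ÷ 5/159 = 147/5 minutes.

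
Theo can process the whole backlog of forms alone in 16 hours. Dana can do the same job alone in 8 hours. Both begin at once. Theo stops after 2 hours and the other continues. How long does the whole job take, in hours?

7 hours

In the first 2 hours the combined rate is 3/16, so 3/8 of the job is done, leaving 5/8.
After Theo leaves the rate is 1/8 per hour; the remaining 5/8 takes 5 hours.
Total = 2 + 5 = 7 hours.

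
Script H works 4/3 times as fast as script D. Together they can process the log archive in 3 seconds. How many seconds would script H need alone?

Let script D's rate be r; then script H's rate is (4/3)r, so together (4/3 + 1)r = (7/3)r = 1/3.
Thus r = 1/7 per second.
Script D alone: 7 seconds; script H alone: 21/4 seconds.

21/4 seconds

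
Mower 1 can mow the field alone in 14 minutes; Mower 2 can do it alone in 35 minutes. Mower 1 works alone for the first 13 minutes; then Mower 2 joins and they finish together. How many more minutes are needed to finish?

5/7 minutes

In 13 minutes Mower 1 does 13/14 of the job, leaving 1/14.
Mower 1 and Mower 2 together work at 1/10 per minute, so finishing takes 1/14 ÷ 1/10 = 5/7 minutes.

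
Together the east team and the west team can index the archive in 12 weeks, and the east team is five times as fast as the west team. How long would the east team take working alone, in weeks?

72/5 weeks

Let the west team's rate be r; then the east team's rate is 5r, so together (5 + 1)r = 6r = 1/12.
Thus r = 1/72 per week.
The west team alone: 72 weeks; the east team alone: 72/5 weeks.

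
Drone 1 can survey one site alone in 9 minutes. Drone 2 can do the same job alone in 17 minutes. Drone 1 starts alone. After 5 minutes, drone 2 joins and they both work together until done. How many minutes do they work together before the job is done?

In the first 5 minutes drone 1 alone does 5/9 of the job, leaving 4/9.
Once everyone is working, combined rate: 1/9 + 1/17 = (17 + 9)/153 = 26/153 per minute.
Remaining 4/9 at 26/153 per minute takes 34/13 minutes.

34/13 minutes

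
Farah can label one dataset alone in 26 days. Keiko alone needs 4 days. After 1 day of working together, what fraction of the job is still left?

Combined rate: 1/26 + 1/4 = (2 + 13)/52 = 15/52 per day.
In 1 day they complete 1·15/52 = 15/52 of the job.
So 37/52 remains.

37/52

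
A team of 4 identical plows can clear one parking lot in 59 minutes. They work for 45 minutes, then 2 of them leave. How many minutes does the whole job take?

One plow does 1/236 of the job per minute.
After 45 minutes with 4 plows, 45/59 is done (14/59 left).
With 2 plows the rate is 2/236 = 1/118, so the rest takes 14/59 ÷ 1/118 = 28 minutes.
Total = 45 + 28 = 73 minutes.

73 minutes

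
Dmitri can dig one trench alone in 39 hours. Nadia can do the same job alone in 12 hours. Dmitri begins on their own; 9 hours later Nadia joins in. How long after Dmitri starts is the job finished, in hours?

273/17 hours

In the first 9 hours Dmitri alone does 9/39 = 3/13 of the job, leaving 10/13.
Once everyone is working, combined rate: 1/39 + 1/12 = (4 + 13)/156 = 17/156 per hour.
Remaining 10/13 at 17/156 per hour takes 120/17 hours.
Total from the start = 9 + 120/17 = 273/17 hours.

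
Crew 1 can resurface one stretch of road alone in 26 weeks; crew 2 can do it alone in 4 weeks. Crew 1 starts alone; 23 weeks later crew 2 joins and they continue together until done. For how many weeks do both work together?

In 23 weeks crew 1 does 23/26 of the job, leaving 3/26.
Crew 1 and crew 2 together work at 15/52 per week, so finishing takes 3/26 ÷ 15/52 = 2/5 weeks.

2/5 weeks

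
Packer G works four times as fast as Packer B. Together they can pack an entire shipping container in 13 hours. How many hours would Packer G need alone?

Let Packer B's rate be r; then Packer G's rate is 4r, so together (4 + 1)r = 5r = 1/13.
Thus r = 1/65 per hour.
Packer B alone: 65 hours; Packer G alone: 65/4 hours.

65/4 hours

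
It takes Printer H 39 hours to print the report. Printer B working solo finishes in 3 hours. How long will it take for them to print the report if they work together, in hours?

39/14 hours

Combined rate: 1/39 + 1/3 = (1 + 13)/39 = 14/39 per hour.
Time = 1 ÷ (14/39) = 39/14 hours.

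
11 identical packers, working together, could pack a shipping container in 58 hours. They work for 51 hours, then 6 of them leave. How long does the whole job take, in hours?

332/5 hours

One packer does 1/638 of the job per hour.
After 51 hours with 11 packers, 51/58 is done (7/58 left).
With 5 packers the rate is 5/638, so the rest takes 7/58 ÷ 5/638 = 77/5 hours.
Total = 51 + 77/5 = 332/5 hours.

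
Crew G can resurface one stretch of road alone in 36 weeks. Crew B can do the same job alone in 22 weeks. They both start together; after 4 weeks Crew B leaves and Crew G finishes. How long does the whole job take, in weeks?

In the first 4 weeks the combined rate is 29/396, so 29/99 of the job is done, leaving 70/99.
After Crew B leaves the rate is 1/36 per week; the remaining 70/99 takes 280/11 weeks.
Total = 4 + 280/11 = 324/11 weeks.

324/11 weeks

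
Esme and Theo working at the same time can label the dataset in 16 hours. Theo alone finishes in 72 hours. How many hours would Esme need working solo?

144/7 hours

Combined rate is 1/16 per hour.
Known contribution: 1/72 per hour.
So Esme's rate is 1/16 − 1/72 = 7/144, meaning 144/7 hours alone.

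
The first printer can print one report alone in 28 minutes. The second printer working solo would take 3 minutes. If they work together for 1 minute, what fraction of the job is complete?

31/84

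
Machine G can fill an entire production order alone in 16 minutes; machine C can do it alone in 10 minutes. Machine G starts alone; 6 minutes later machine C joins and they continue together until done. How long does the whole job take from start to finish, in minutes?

128/13 minutes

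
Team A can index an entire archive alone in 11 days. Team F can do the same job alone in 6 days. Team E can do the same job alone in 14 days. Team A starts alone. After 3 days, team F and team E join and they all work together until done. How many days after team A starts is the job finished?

In the first 3 days team A alone does 3/11 of the job, leaving 8/11.
Once everyone is working, combined rate: 1/11 + 1/6 + 1/14 = (42 + 77 + 33)/462 = 152/462 = 76/231 per day.
Remaining 8/11 at 76/231 per day takes 42/19 days.
Total from the start = 3 + 42/19 = 99/19 days.

99/19 days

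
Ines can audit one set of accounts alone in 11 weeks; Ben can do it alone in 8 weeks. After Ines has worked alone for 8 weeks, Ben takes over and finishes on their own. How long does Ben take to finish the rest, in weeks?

24/11 weeks

In 8 weeks Ines does 8/11 of the job, leaving 3/11.
Ben works at 1/8 per week, so finishing takes 3/11 ÷ 1/8 = 24/11 weeks.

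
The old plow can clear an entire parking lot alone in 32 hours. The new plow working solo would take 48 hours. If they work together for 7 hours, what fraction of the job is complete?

Combined rate: 1/32 + 1/48 = (3 + 2)/96 = 5/96 per hour.
In 7 hours they complete 7·5/96 = 35/96 of the job.

35/96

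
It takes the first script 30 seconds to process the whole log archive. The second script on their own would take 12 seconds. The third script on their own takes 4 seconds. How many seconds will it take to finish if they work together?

Combined rate: 1/30 + 1/12 + 1/4 = (2 + 5 + 15)/60 = 22/60 = 11/30 per second.
Time = 1 ÷ (11/30) = 30/11 seconds.

30/11 seconds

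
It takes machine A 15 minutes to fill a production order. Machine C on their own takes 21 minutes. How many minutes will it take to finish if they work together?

35/4 minutes

Combined rate: 1/15 + 1/21 = (7 + 5)/105 = 12/105 = 4/35 per minute.
Time = 1 ÷ (4/35) = 35/4 minutes.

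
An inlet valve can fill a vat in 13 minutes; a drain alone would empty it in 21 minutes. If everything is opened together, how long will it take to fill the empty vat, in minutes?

Net rate = 1/13 − 1/21 = (21 − 13)/273 = 8/273 per minute.
Filling time = 1 ÷ (8/273) = 273/8 minutes.

273/8 minutes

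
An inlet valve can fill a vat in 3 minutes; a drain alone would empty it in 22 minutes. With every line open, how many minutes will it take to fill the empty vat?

66/19 minutes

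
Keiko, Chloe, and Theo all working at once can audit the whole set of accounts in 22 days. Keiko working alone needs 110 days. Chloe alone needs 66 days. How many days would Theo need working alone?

Combined rate is 1/22 per day.
Known contribution: 1/110 + 1/66 = (3 + 5)/330 = 8/330 = 4/165 per day.
So Theo's rate is 1/22 − 4/165 = 7/330, meaning 330/7 days alone.

330/7 days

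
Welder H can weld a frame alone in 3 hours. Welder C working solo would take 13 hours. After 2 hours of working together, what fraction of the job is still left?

7/39

Combined rate: 1/3 + 1/13 = (13 + 3)/39 = 16/39 per hour.
In 2 hours they complete 2·16/39 = 32/39 of the job.
So 7/39 remains.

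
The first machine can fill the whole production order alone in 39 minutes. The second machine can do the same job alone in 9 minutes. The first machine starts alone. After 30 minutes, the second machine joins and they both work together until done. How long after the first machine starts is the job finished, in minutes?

In the first 30 minutes the first machine alone does 30/39 = 10/13 of the job, leaving 3/13.
Once everyone is working, combined rate: 1/39 + 1/9 = (3 + 13)/117 = 16/117 per minute.
Remaining 3/13 at 16/117 per minute takes 27/16 minutes.
Total from the start = 30 + 27/16 = 507/16 minutes.

507/16 minutes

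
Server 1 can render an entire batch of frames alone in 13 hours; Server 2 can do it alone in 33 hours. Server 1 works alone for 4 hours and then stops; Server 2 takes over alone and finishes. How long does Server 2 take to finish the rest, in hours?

In 4 hours Server 1 does 4/13 of the job, leaving 9/13.
Server 2 works at 1/33 per hour, so finishing takes 9/13 ÷ 1/33 = 297/13 hours.

297/13 hours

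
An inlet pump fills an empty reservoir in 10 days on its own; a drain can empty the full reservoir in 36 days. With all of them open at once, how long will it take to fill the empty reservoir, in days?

180/13 days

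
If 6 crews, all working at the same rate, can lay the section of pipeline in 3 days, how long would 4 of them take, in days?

Total work is 6·3 = 18 crew-days.
With 4 crews: 18/4 = 9/2 days.

9/2 days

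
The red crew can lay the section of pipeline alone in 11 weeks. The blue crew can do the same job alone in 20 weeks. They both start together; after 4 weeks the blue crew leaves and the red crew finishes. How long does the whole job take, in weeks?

44/5 weeks

In the first 4 weeks the combined rate is 31/220, so 31/55 of the job is done, leaving 24/55.
After the blue crew leaves the rate is 1/11 per week; the remaining 24/55 takes 24/5 weeks.
Total = 4 + 24/5 = 44/5 weeks.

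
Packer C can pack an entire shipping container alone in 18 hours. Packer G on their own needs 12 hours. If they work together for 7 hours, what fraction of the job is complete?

35/36

Combined rate: 1/18 + 1/12 = (2 + 3)/36 = 5/36 per hour.
In 7 hours they complete 7·5/36 = 35/36 of the job.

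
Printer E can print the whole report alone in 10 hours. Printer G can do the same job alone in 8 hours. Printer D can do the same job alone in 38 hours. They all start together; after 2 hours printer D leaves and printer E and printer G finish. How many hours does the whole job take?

In the first 2 hours the combined rate is 191/760, so 191/380 of the job is done, leaving 189/380.
After printer D leaves the rate is 9/40 per hour; the remaining 189/380 takes 42/19 hours.
Total = 2 + 42/19 = 80/19 hours.

80/19 hours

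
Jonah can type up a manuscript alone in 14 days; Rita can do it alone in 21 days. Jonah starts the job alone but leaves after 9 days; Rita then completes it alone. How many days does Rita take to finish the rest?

In 9 days Jonah does 9/14 of the job, leaving 5/14.
Rita works at 1/21 per day, so finishing takes 5/14 ÷ 1/21 = 15/2 days.

15/2 days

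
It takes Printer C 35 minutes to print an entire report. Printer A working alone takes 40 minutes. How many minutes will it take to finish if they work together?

56/3 minutes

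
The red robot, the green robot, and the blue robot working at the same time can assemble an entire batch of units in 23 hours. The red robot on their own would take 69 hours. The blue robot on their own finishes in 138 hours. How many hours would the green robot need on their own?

46 hours

Combined rate is 1/23 per hour.
Known contribution: 1/69 + 1/138 = (2 + 1)/138 = 3/138 = 1/46 per hour.
So the green robot's rate is 1/23 − 1/46 = 1/46, meaning 46 hours alone.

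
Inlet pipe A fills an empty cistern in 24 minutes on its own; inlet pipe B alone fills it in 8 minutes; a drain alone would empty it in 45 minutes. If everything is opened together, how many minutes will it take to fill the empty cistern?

Net rate = 1/24 + 1/8 − 1/45 = (15 + 45 − 8)/360 = 52/360 = 13/90 per minute.
Filling time = 1 ÷ (13/90) = 90/13 minutes.

90/13 minutes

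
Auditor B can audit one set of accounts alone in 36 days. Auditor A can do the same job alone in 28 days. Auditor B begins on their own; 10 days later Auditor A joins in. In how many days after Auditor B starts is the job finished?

171/8 days

In the first 10 days Auditor B alone does 10/36 = 5/18 of the job, leaving 13/18.
Once everyone is working, combined rate: 1/36 + 1/28 = (7 + 9)/252 = 16/252 = 4/63 per day.
Remaining 13/18 at 4/63 per day takes 91/8 days.
Total from the start = 10 + 91/8 = 171/8 days.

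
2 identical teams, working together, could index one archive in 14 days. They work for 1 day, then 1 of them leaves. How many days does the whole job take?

27 days

One team does 1/28 of the job per day.
After 1 day with 2 teams, 1/14 is done (13/14 left).
With 1 team the rate is 1/28, so the rest takes 13/14 ÷ 1/28 = 26 days.
Total = 1 + 26 = 27 days.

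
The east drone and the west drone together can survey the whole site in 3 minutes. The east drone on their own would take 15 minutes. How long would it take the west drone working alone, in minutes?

15/4 minutes

Combined rate is 1/3 per minute.
Known contribution: 1/15 per minute.
So the west drone's rate is 1/3 − 1/15 = 4/15, meaning 15/4 minutes alone.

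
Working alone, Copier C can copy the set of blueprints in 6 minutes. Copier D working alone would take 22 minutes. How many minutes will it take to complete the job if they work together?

With two workers the combined time is the product over the sum: 6·22/(6+22) = 132/28 = 33/7 minutes.

33/7 minutes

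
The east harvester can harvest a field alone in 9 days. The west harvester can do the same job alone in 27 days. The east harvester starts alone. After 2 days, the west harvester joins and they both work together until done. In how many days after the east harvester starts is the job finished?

In the first 2 days the east harvester alone does 2/9 of the job, leaving 7/9.
Once everyone is working, combined rate: 1/9 + 1/27 = (3 + 1)/27 = 4/27 per day.
Remaining 7/9 at 4/27 per day takes 21/4 days.
Total from the start = 2 + 21/4 = 29/4 days.

29/4 days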